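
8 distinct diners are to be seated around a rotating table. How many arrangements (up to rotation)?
Circular: fix one position, arrange the rest. (8-1)! = 5040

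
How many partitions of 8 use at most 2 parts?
By conjugation, equals partitions of 8 into parts ≤ 2. Let r_j(i) = number of partitions of i into parts ≤ j, for i = 0..8. r_1(i) = 1 for all i; r_j(i) = r_{j-1}(i) + r_j(i-j). Rows j = 2..2: ≤2: 1 1 2 2 3 3 4 4 5. r_2(8) = 5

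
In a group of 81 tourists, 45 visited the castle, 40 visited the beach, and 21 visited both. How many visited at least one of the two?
|A∪B| = |A| + |B| - |A∩B| = 45 + 40 - 21 = 64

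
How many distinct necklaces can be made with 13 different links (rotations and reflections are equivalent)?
(13-1)!/2 = 479001600/2 = 239500800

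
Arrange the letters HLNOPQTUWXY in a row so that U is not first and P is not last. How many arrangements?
By inclusion-exclusion: 11! - 2×(11-1)! + (11-2)! = 39916800 - 7257600 + 362880 = 33022080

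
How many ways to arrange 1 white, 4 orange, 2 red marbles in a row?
7! / (1! × 4! × 2!) = 105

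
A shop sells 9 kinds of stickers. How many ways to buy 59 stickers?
C(59+9-1, 9-1) = C(67, 8) = 6522361560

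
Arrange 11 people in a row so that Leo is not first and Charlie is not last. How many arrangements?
By inclusion-exclusion: 11! - 2×(11-1)! + (11-2)! = 39916800 - 7257600 + 362880 = 33022080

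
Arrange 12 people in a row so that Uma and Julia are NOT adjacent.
Total - adjacent = 12! - (12-1)!×2 = 479001600 - 79833600 = 399168000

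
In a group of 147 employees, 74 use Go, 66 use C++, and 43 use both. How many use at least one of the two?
|A∪B| = |A| + |B| - |A∩B| = 74 + 66 - 43 = 97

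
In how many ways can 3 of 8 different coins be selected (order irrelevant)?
C(8,3) = 8!/(3!×5!) = 56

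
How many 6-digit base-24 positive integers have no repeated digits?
First digit: 23 choices (nonzero). Then descending: 23 × 23 × 22 × 21 × 20 × 19 = 92871240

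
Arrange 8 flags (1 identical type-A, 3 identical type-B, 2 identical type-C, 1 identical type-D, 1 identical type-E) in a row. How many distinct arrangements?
8! / (1! × 3! × 2! × 1! × 1!) = 3360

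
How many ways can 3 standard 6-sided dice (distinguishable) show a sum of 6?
Coefficient of x^6 in (x + x² + ... + x^6)^3. By inclusion-exclusion on dice exceeding 6: Σ_j (-1)^j C(3,j)·C(6-1-6j, 2) = C(3,0)·C(5,2) = 1·10 = 10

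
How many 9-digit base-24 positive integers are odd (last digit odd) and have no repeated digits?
Last∈{1,3,5,7,9,11,13,15,17,19,21,23}. Last=0: 0. Last nonzero: 12×22×P(22,7) = 226919024640. Total = 226919024640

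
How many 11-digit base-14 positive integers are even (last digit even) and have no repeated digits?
Last∈{0,2,4,6,8,10,12}. Last=0: 1037836800. Last nonzero: 6×12×P(12,9) = 5748019200. Total = 6785856000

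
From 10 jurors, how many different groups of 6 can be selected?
C(10,6) = 10!/(6!×4!) = 210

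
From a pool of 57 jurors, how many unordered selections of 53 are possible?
C(57,53) = 57!/(53!×4!) = 395010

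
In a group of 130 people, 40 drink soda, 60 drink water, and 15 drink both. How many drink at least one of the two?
|A∪B| = |A| + |B| - |A∩B| = 40 + 60 - 15 = 85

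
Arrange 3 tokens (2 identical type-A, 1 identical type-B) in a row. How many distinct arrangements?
3! / (2! × 1!) = 3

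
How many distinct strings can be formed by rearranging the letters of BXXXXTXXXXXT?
12! / (9! × 2! × 1!) = 660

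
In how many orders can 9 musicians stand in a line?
9! = 362880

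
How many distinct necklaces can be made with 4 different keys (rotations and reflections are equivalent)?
(4-1)!/2 = 6/2 = 3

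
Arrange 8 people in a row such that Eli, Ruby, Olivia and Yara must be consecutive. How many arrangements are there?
Treat the 4 as one block: (8-4+1)! × 4! = 120 × 24 = 2880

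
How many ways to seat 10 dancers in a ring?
Circular: fix one position, arrange the rest. (10-1)! = 362880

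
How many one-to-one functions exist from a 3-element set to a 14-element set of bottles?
P(14,3) = 14!/(14-3)! = 2184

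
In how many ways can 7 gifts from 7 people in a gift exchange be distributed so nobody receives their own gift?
!7 = Σ_{j=0}^{7} (-1)^j·7!/j! = 5040 - 5040 + 2520 - 840 + 210 - 42 + 7 - 1 = 1854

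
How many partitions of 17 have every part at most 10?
Let r_j(i) = number of partitions of i into parts ≤ j, for i = 0..17. r_1(i) = 1 for all i; r_j(i) = r_{j-1}(i) + r_j(i-j). Rows j = 2..10: ≤2: 1 1 2 2 3 3 4 4 5 5 6 6 7 7 8 8 9 9; ≤3: 1 1 2 3 4 5 7 8 10 12 14 16 19 21 24 27 30 33; ≤4: 1 1 2 3 5 6 9 11 15 18 23 27 34 39 47 54 64 72; ≤5: 1 1 2 3 5 7 10 13 18 23 30 37 47 57 70 84 101 119; ≤6: 1 1 2 3 5 7 11 14 20 26 35 44 58 71 90 110 136 163; ≤7: 1 1 2 3 5 7 11 15 21 28 38 49 65 82 105 131 164 201; ≤8: 1 1 2 3 5 7 11 15 22 29 40 52 70 89 116 146 186 230; ≤9: 1 1 2 3 5 7 11 15 22 30 41 54 73 94 123 157 201 252; ≤10: 1 1 2 3 5 7 11 15 22 30 42 55 75 97 128 164 212 267. r_10(17) = 267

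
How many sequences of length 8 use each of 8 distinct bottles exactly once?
8! = 40320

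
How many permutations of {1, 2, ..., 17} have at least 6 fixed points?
Exactly j fixed points: C(17,j)·!(17-j); sum over j ≥ 6 (derangement numbers via !m = (m-1)·(!(m-1) + !(m-2)): !0..!11 = 1, 0, 1, 2, 9, 44, 265, 1854, 14833, 133496, 1334961, 14684570). Σ_{j=6}^{17} C(17,j)·!(17-j) = C(17,6)·!11 + C(17,7)·!10 + C(17,8)·!9 + C(17,9)·!8 + C(17,10)·!7 + C(17,11)·!6 + C(17,12)·!5 + C(17,13)·!4 + C(17,14)·!3 + C(17,15)·!2 + C(17,16)·!1 + C(17,17)·!0 = 12376·14684570 + 19448·1334961 + 24310·133496 + 24310·14833 + 19448·1854 + 12376·265 + 6188·44 + 2380·9 + 680·2 + 136·1 + 17·0 + 1·1 = 211344069259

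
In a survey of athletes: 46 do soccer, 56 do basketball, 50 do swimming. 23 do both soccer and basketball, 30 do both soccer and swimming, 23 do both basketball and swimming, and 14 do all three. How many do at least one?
|A∪B∪C| = 46+56+50-23-30-23+14 = 90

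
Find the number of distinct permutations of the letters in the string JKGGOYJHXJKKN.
13! / (1! × 2! × 1! × 1! × 3! × 1! × 1! × 3!) = 86486400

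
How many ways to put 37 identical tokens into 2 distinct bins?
C(37+2-1, 2-1) = C(38, 1) = 38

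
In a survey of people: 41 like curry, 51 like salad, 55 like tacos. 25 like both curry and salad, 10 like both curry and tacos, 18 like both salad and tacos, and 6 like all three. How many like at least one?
|A∪B∪C| = 41+51+55-25-10-18+6 = 100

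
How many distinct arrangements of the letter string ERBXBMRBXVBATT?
14! / (1! × 4! × 2! × 1! × 1! × 2! × 2! × 1!) = 454053600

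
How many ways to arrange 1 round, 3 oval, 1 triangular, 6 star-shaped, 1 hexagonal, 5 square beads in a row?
17! / (1! × 3! × 1! × 6! × 1! × 5!) = 686125440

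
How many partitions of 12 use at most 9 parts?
By conjugation, equals partitions of 12 into parts ≤ 9. Let r_j(i) = number of partitions of i into parts ≤ j, for i = 0..12. r_1(i) = 1 for all i; r_j(i) = r_{j-1}(i) + r_j(i-j). Rows j = 2..9: ≤2: 1 1 2 2 3 3 4 4 5 5 6 6 7; ≤3: 1 1 2 3 4 5 7 8 10 12 14 16 19; ≤4: 1 1 2 3 5 6 9 11 15 18 23 27 34; ≤5: 1 1 2 3 5 7 10 13 18 23 30 37 47; ≤6: 1 1 2 3 5 7 11 14 20 26 35 44 58; ≤7: 1 1 2 3 5 7 11 15 21 28 38 49 65; ≤8: 1 1 2 3 5 7 11 15 22 29 40 52 70; ≤9: 1 1 2 3 5 7 11 15 22 30 41 54 73. r_9(12) = 73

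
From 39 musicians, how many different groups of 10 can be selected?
C(39,10) = 39!/(10!×29!) = 635745396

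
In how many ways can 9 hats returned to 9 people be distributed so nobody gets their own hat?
!9 = Σ_{j=0}^{9} (-1)^j·9!/j! = 362880 - 362880 + 181440 - 60480 + 15120 - 3024 + 504 - 72 + 9 - 1 = 133496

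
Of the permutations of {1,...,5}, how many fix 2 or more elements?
Exactly j fixed points: C(5,j)·!(5-j); sum over j ≥ 2 (derangement numbers via !m = (m-1)·(!(m-1) + !(m-2)): !0..!3 = 1, 0, 1, 2). Σ_{j=2}^{5} C(5,j)·!(5-j) = C(5,2)·!3 + C(5,3)·!2 + C(5,4)·!1 + C(5,5)·!0 = 10·2 + 10·1 + 5·0 + 1·1 = 31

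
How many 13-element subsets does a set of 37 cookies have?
C(37,13) = 37!/(13!×24!) = 3562467300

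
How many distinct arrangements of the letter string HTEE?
4! / (1! × 2! × 1!) = 12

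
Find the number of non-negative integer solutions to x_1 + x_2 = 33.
C(33+2-1, 2-1) = C(34, 1) = 34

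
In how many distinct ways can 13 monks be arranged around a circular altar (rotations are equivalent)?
Circular: fix one position, arrange the rest. (13-1)! = 479001600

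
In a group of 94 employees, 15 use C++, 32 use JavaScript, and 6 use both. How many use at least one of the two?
|A∪B| = |A| + |B| - |A∩B| = 15 + 32 - 6 = 41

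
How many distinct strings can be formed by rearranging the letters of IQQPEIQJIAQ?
11! / (3! × 1! × 1! × 1! × 1! × 4!) = 277200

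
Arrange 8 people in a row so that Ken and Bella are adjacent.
Treat as block: (8-1)! × 2! = 5040 × 2 = 10080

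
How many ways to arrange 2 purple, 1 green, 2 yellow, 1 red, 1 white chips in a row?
7! / (2! × 1! × 2! × 1! × 1!) = 1260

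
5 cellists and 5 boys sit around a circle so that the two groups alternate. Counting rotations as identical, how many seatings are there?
Fix one of the cellists: (5-1)! ways for the remaining cellists, × 5! ways for the boys = 24 × 120 = 2880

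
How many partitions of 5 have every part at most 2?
Let r_j(i) = number of partitions of i into parts ≤ j, for i = 0..5. r_1(i) = 1 for all i; r_j(i) = r_{j-1}(i) + r_j(i-j). Rows j = 2..2: ≤2: 1 1 2 2 3 3. r_2(5) = 3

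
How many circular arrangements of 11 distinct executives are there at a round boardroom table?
Circular: fix one position, arrange the rest. (11-1)! = 3628800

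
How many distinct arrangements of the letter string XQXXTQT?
7! / (3! × 2! × 2!) = 210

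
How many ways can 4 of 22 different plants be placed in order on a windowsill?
P(22,4) = 22!/(22-4)! = 175560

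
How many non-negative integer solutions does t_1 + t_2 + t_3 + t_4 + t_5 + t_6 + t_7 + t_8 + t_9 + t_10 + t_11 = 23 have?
C(23+11-1, 11-1) = C(33, 10) = 92561040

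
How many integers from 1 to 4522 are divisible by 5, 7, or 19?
⌊4522/5⌋+⌊4522/7⌋+⌊4522/19⌋ - ⌊4522/35⌋-⌊4522/95⌋-⌊4522/133⌋ + ⌊4522/665⌋ = 904+646+238 - 129-47-34 + 6 = 1584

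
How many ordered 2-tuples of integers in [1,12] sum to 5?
Coefficient of x^5 in (x + x² + ... + x^12)^2. By inclusion-exclusion on dice exceeding 12: Σ_j (-1)^j C(2,j)·C(5-1-12j, 1) = C(2,0)·C(4,1) = 1·4 = 4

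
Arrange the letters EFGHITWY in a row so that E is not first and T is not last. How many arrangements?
By inclusion-exclusion: 8! - 2×(8-1)! + (8-2)! = 40320 - 10080 + 720 = 30960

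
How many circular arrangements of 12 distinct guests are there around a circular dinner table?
Circular: fix one position, arrange the rest. (12-1)! = 39916800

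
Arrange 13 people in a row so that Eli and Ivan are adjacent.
Treat as block: (13-1)! × 2! = 479001600 × 2 = 958003200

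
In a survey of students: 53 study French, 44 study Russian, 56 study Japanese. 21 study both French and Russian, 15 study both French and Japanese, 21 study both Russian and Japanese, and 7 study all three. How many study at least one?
|A∪B∪C| = 53+44+56-21-15-21+7 = 103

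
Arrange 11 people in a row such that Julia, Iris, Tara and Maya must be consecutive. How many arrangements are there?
Treat the 4 as one block: (11-4+1)! × 4! = 40320 × 24 = 967680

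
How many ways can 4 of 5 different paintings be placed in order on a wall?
P(5,4) = 5!/(5-4)! = 120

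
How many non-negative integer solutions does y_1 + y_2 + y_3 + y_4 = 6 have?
C(6+4-1, 4-1) = C(9, 3) = 84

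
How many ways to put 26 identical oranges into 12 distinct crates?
C(26+12-1, 12-1) = C(37, 11) = 854992152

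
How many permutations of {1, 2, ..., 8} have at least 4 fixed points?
Exactly j fixed points: C(8,j)·!(8-j); sum over j ≥ 4 (derangement numbers via !m = (m-1)·(!(m-1) + !(m-2)): !0..!4 = 1, 0, 1, 2, 9). Σ_{j=4}^{8} C(8,j)·!(8-j) = C(8,4)·!4 + C(8,5)·!3 + C(8,6)·!2 + C(8,7)·!1 + C(8,8)·!0 = 70·9 + 56·2 + 28·1 + 8·0 + 1·1 = 771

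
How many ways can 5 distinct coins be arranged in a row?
5! = 120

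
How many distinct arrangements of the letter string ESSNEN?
6! / (2! × 2! × 2!) = 90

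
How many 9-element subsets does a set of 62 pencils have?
C(62,9) = 62!/(9!×53!) = 20286591270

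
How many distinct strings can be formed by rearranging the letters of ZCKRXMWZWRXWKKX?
15! / (2! × 3! × 3! × 2! × 3! × 1! × 1!) = 1513512000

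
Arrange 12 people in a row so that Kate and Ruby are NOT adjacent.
Total - adjacent = 12! - (12-1)!×2 = 479001600 - 79833600 = 399168000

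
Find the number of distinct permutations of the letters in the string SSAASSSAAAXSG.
13! / (6! × 1! × 5! × 1!) = 72072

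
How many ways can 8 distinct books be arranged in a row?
8! = 40320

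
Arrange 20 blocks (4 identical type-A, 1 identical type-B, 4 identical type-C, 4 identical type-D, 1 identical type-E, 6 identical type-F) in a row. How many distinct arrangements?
20! / (4! × 1! × 4! × 4! × 1! × 6!) = 244432188000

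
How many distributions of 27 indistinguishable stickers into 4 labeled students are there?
C(27+4-1, 4-1) = C(30, 3) = 4060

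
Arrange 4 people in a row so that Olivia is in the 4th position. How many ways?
Fix one position: (4-1)! = 6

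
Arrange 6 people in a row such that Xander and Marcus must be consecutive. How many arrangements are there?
Treat the 2 as one block: (6-2+1)! × 2! = 120 × 2 = 240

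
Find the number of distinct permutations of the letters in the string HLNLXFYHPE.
10! / (1! × 2! × 2! × 1! × 1! × 1! × 1! × 1!) = 907200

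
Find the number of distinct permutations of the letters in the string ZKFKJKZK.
8! / (1! × 1! × 4! × 2!) = 840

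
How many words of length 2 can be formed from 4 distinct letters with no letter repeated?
P(4,2) = 4!/(4-2)! = 12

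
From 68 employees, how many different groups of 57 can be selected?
C(68,57) = 68!/(57!×11!) = 1533058025824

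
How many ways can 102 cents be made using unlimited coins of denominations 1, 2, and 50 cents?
Coefficient of x^102 in 1/(1-x^1) · 1/(1-x^2) · 1/(1-x^50). Case on j = number of 50-cent coins (j = 0..2); remainder r = 102 - 50j is made from {1,2} in ⌊r/2⌋+1 ways. r = 102, 52, 2 → 52 + 27 + 2 = 81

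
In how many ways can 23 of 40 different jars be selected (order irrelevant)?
C(40,23) = 40!/(23!×17!) = 88732378800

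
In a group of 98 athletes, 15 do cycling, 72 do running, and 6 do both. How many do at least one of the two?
|A∪B| = |A| + |B| - |A∩B| = 15 + 72 - 6 = 81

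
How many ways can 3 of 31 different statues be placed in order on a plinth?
P(31,3) = 31!/(31-3)! = 26970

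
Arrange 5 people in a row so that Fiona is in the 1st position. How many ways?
Fix one position: (5-1)! = 24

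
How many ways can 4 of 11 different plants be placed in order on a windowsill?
P(11,4) = 11!/(11-4)! = 7920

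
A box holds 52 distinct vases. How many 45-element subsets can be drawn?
C(52,45) = 52!/(45!×7!) = 133784560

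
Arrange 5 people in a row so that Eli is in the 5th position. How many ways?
Fix one position: (5-1)! = 24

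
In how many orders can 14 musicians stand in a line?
14! = 87178291200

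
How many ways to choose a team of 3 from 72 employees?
C(72,3) = 72!/(3!×69!) = 59640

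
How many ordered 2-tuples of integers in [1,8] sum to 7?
Coefficient of x^7 in (x + x² + ... + x^8)^2. By inclusion-exclusion on dice exceeding 8: Σ_j (-1)^j C(2,j)·C(7-1-8j, 1) = C(2,0)·C(6,1) = 1·6 = 6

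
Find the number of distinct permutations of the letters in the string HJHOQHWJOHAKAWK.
15! / (2! × 1! × 2! × 2! × 2! × 2! × 4!) = 1702701000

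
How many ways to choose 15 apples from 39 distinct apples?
C(39,15) = 39!/(15!×24!) = 25140840660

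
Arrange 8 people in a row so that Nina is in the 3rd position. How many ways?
Fix one position: (8-1)! = 5040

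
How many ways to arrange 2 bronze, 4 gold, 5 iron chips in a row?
11! / (2! × 4! × 5!) = 6930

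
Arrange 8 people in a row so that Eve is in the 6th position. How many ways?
Fix one position: (8-1)! = 5040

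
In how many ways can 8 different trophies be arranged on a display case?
8! = 40320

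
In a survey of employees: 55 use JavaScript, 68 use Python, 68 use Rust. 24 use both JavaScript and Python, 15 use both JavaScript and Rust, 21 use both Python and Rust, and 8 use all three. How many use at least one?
|A∪B∪C| = 55+68+68-24-15-21+8 = 139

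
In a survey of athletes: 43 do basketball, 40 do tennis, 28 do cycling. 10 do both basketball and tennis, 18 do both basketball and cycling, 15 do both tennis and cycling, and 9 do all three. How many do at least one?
|A∪B∪C| = 43+40+28-10-18-15+9 = 77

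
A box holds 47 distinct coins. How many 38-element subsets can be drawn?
C(47,38) = 47!/(38!×9!) = 1362649145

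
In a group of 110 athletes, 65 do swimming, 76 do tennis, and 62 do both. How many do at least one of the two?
|A∪B| = |A| + |B| - |A∩B| = 65 + 76 - 62 = 79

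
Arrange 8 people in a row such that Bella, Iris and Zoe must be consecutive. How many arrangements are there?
Treat the 3 as one block: (8-3+1)! × 3! = 720 × 6 = 4320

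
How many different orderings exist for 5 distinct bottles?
5! = 120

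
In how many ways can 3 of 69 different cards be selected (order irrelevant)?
C(69,3) = 69!/(3!×66!) = 52394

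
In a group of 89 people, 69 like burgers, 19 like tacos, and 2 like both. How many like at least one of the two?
|A∪B| = |A| + |B| - |A∩B| = 69 + 19 - 2 = 86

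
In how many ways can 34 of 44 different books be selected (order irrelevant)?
C(44,34) = 44!/(34!×10!) = 2481256778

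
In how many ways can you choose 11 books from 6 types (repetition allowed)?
C(11+6-1, 6-1) = C(16, 5) = 4368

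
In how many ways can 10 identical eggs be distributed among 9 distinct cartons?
C(10+9-1, 9-1) = C(18, 8) = 43758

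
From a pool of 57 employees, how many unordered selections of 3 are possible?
C(57,3) = 57!/(3!×54!) = 29260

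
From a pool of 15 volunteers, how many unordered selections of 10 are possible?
C(15,10) = 15!/(10!×5!) = 3003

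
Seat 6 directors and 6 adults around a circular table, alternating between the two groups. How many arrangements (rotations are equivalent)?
Fix one of the directors: (6-1)! ways for the remaining directors, × 6! ways for the adults = 120 × 720 = 86400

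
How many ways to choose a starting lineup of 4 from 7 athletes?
C(7,4) = 7!/(4!×3!) = 35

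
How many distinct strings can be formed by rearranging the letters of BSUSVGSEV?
9! / (3! × 1! × 1! × 1! × 1! × 2!) = 30240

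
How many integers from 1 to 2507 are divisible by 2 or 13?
⌊2507/2⌋ + ⌊2507/13⌋ - ⌊2507/26⌋ = 1253 + 192 - 96 = 1349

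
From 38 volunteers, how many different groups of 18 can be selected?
C(38,18) = 38!/(18!×20!) = 33578000610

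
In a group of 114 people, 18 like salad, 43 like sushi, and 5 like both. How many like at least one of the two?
|A∪B| = |A| + |B| - |A∩B| = 18 + 43 - 5 = 56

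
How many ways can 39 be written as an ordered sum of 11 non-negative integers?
C(39+11-1, 11-1) = C(49, 10) = 8217822536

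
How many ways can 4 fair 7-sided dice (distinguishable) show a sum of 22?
Coefficient of x^22 in (x + x² + ... + x^7)^4. By inclusion-exclusion on dice exceeding 7: Σ_j (-1)^j C(4,j)·C(22-1-7j, 3) = C(4,0)·C(21,3) - C(4,1)·C(14,3) + C(4,2)·C(7,3) = 1·1330 - 4·364 + 6·35 = 84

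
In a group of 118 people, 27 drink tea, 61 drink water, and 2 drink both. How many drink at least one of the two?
|A∪B| = |A| + |B| - |A∩B| = 27 + 61 - 2 = 86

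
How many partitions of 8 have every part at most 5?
Let r_j(i) = number of partitions of i into parts ≤ j, for i = 0..8. r_1(i) = 1 for all i; r_j(i) = r_{j-1}(i) + r_j(i-j). Rows j = 2..5: ≤2: 1 1 2 2 3 3 4 4 5; ≤3: 1 1 2 3 4 5 7 8 10; ≤4: 1 1 2 3 5 6 9 11 15; ≤5: 1 1 2 3 5 7 10 13 18. r_5(8) = 18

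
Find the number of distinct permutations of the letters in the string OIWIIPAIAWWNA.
13! / (4! × 1! × 3! × 1! × 1! × 3!) = 7207200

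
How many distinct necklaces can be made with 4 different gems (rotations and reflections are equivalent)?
(4-1)!/2 = 6/2 = 3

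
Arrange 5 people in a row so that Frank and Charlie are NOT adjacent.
Total - adjacent = 5! - (5-1)!×2 = 120 - 48 = 72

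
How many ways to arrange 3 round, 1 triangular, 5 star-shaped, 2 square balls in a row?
11! / (3! × 1! × 5! × 2!) = 27720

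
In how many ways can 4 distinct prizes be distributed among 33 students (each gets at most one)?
P(33,4) = 33!/(33-4)! = 982080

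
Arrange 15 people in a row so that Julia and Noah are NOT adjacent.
Total - adjacent = 15! - (15-1)!×2 = 1307674368000 - 174356582400 = 1133317785600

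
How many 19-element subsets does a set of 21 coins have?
C(21,19) = 21!/(19!×2!) = 210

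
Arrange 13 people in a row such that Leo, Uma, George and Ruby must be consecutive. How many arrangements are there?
Treat the 4 as one block: (13-4+1)! × 4! = 3628800 × 24 = 87091200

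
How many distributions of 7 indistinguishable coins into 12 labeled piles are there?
C(7+12-1, 12-1) = C(18, 11) = 31824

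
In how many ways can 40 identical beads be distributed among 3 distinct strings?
C(40+3-1, 3-1) = C(42, 2) = 861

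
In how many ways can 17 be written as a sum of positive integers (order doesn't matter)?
Pentagonal recurrence p(n) = p(n-1) + p(n-2) - p(n-5) - p(n-7) + p(n-12) + p(n-15) - ... gives p(0..16) = 1, 1, 2, 3, 5, 7, 11, 15, 22, 30, 42, 56, 77, 101, 135, 176, 231. p(17) = p(16) + p(15) - p(12) - p(10) + p(5) + p(2) = 231 + 176 - 77 - 42 + 7 + 2 = 297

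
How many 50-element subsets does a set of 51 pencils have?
C(51,50) = 51!/(50!×1!) = 51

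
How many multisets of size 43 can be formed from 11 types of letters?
C(43+11-1, 11-1) = C(53, 10) = 19499099620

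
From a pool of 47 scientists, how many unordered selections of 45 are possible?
C(47,45) = 47!/(45!×2!) = 1081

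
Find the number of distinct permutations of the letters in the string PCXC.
4! / (1! × 1! × 2!) = 12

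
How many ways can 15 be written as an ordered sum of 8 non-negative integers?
C(15+8-1, 8-1) = C(22, 7) = 170544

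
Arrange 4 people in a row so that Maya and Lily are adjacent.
Treat as block: (4-1)! × 2! = 6 × 2 = 12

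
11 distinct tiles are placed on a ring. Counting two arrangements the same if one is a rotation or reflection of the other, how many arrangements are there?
(11-1)!/2 = 3628800/2 = 1814400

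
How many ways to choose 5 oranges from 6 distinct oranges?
C(6,5) = 6!/(5!×1!) = 6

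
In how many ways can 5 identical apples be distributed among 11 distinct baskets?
C(5+11-1, 11-1) = C(15, 10) = 3003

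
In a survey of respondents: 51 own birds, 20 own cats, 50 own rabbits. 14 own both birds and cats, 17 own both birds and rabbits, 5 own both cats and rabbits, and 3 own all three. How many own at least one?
|A∪B∪C| = 51+20+50-14-17-5+3 = 88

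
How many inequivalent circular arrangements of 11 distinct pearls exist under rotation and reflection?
(11-1)!/2 = 3628800/2 = 1814400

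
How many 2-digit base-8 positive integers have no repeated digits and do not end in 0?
Last digit: 7 nonzero choices. First digit: 6 (nonzero, ≠last). Middle 0: P(6,0) = 1. Total = 42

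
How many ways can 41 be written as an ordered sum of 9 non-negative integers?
C(41+9-1, 9-1) = C(49, 8) = 450978066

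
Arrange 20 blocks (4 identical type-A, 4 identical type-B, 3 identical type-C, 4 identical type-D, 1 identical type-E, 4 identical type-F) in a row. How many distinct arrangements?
20! / (4! × 4! × 3! × 4! × 1! × 4!) = 1222160940000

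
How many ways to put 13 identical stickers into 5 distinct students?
C(13+5-1, 5-1) = C(17, 4) = 2380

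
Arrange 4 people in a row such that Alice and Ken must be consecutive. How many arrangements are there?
Treat the 2 as one block: (4-2+1)! × 2! = 6 × 2 = 12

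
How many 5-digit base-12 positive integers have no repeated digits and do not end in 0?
Last digit: 11 nonzero choices. First digit: 10 (nonzero, ≠last). Middle 3: P(10,3) = 720. Total = 79200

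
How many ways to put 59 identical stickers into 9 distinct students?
C(59+9-1, 9-1) = C(67, 8) = 6522361560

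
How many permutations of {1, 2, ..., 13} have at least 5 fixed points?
Exactly j fixed points: C(13,j)·!(13-j); sum over j ≥ 5 (derangement numbers via !m = (m-1)·(!(m-1) + !(m-2)): !0..!8 = 1, 0, 1, 2, 9, 44, 265, 1854, 14833). Σ_{j=5}^{13} C(13,j)·!(13-j) = C(13,5)·!8 + C(13,6)·!7 + C(13,7)·!6 + C(13,8)·!5 + C(13,9)·!4 + C(13,10)·!3 + C(13,11)·!2 + C(13,12)·!1 + C(13,13)·!0 = 1287·14833 + 1716·1854 + 1716·265 + 1287·44 + 715·9 + 286·2 + 78·1 + 13·0 + 1·1 = 22789989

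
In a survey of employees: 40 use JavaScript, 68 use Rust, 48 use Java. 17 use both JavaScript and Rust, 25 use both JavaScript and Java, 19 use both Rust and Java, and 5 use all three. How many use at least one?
|A∪B∪C| = 40+68+48-17-25-19+5 = 100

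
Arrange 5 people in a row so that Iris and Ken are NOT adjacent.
Total - adjacent = 5! - (5-1)!×2 = 120 - 48 = 72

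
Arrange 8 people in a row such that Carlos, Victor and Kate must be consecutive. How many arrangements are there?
Treat the 3 as one block: (8-3+1)! × 3! = 720 × 6 = 4320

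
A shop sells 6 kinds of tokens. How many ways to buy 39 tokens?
C(39+6-1, 6-1) = C(44, 5) = 1086008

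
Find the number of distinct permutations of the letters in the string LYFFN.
5! / (1! × 1! × 2! × 1!) = 60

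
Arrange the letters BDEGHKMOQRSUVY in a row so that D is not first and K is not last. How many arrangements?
By inclusion-exclusion: 14! - 2×(14-1)! + (14-2)! = 87178291200 - 12454041600 + 479001600 = 75203251200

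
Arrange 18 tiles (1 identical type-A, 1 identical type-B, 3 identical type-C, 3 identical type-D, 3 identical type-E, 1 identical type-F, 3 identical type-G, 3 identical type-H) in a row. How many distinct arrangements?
18! / (1! × 1! × 3! × 3! × 3! × 1! × 3! × 3!) = 823350528000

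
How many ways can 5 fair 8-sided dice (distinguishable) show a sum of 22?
Coefficient of x^22 in (x + x² + ... + x^8)^5. By inclusion-exclusion on dice exceeding 8: Σ_j (-1)^j C(5,j)·C(22-1-8j, 4) = C(5,0)·C(21,4) - C(5,1)·C(13,4) + C(5,2)·C(5,4) = 1·5985 - 5·715 + 10·5 = 2460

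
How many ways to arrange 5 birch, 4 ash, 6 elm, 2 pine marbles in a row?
17! / (5! × 4! × 6! × 2!) = 85765680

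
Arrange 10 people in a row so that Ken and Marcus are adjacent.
Treat as block: (10-1)! × 2! = 362880 × 2 = 725760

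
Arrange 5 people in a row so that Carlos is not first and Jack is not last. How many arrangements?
By inclusion-exclusion: 5! - 2×(5-1)! + (5-2)! = 120 - 48 + 6 = 78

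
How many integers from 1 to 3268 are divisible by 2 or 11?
⌊3268/2⌋ + ⌊3268/11⌋ - ⌊3268/22⌋ = 1634 + 297 - 148 = 1783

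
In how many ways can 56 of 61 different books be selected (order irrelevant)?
C(61,56) = 61!/(56!×5!) = 5949147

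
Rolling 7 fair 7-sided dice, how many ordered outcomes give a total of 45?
Coefficient of x^45 in (x + x² + ... + x^7)^7. By inclusion-exclusion on dice exceeding 7: Σ_j (-1)^j C(7,j)·C(45-1-7j, 6) = C(7,0)·C(44,6) - C(7,1)·C(37,6) + C(7,2)·C(30,6) - C(7,3)·C(23,6) + C(7,4)·C(16,6) - C(7,5)·C(9,6) = 1·7059052 - 7·2324784 + 21·593775 - 35·100947 + 35·8008 - 21·84 = 210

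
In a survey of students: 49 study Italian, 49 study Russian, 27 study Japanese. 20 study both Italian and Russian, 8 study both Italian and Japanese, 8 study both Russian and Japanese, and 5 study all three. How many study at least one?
|A∪B∪C| = 49+49+27-20-8-8+5 = 94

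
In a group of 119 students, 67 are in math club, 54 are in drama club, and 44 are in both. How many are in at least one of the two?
|A∪B| = |A| + |B| - |A∩B| = 67 + 54 - 44 = 77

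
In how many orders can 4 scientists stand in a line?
4! = 24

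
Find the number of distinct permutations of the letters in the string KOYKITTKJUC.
11! / (1! × 1! × 1! × 3! × 1! × 1! × 1! × 2!) = 3326400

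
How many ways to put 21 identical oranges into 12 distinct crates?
C(21+12-1, 12-1) = C(32, 11) = 129024480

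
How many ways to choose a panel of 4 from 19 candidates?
C(19,4) = 19!/(4!×15!) = 3876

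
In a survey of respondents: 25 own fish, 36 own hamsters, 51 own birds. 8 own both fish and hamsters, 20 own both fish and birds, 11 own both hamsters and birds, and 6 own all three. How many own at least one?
|A∪B∪C| = 25+36+51-8-20-11+6 = 79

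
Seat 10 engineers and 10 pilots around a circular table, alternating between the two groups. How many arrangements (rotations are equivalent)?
Fix one of the engineers: (10-1)! ways for the remaining engineers, × 10! ways for the pilots = 362880 × 3628800 = 1316818944000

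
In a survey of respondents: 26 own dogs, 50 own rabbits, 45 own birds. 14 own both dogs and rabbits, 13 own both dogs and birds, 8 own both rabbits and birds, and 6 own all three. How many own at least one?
|A∪B∪C| = 26+50+45-14-13-8+6 = 92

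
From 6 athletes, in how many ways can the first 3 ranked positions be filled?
P(6,3) = 6!/(6-3)! = 120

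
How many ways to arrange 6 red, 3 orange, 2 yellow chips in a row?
11! / (6! × 3! × 2!) = 4620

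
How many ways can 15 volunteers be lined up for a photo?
15! = 1307674368000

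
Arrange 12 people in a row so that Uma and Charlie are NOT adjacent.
Total - adjacent = 12! - (12-1)!×2 = 479001600 - 79833600 = 399168000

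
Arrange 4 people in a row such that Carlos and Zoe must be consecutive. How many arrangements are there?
Treat the 2 as one block: (4-2+1)! × 2! = 6 × 2 = 12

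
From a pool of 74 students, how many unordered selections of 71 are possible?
C(74,71) = 74!/(71!×3!) = 64824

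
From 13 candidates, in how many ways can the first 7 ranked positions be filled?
P(13,7) = 13!/(13-7)! = 8648640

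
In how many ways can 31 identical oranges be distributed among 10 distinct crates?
C(31+10-1, 10-1) = C(40, 9) = 273438880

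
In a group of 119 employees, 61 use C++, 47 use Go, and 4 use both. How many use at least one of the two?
|A∪B| = |A| + |B| - |A∩B| = 61 + 47 - 4 = 104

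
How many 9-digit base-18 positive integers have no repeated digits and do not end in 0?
Last digit: 17 nonzero choices. First digit: 16 (nonzero, ≠last). Middle 7: P(16,7) = 57657600. Total = 15682867200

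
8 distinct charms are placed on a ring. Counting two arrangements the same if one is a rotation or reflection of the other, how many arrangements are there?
(8-1)!/2 = 5040/2 = 2520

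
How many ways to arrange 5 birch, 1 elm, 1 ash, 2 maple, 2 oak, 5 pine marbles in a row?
16! / (5! × 1! × 1! × 2! × 2! × 5!) = 363242880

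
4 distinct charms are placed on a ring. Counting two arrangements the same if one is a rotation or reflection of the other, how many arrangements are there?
(4-1)!/2 = 6/2 = 3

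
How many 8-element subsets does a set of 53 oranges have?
C(53,8) = 53!/(8!×45!) = 886322710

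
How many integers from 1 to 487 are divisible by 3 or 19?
⌊487/3⌋ + ⌊487/19⌋ - ⌊487/57⌋ = 162 + 25 - 8 = 179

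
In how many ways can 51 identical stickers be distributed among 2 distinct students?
C(51+2-1, 2-1) = C(52, 1) = 52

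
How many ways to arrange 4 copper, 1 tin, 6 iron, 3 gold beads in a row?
14! / (4! × 1! × 6! × 3!) = 840840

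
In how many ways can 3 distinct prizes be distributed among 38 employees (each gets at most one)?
P(38,3) = 38!/(38-3)! = 50616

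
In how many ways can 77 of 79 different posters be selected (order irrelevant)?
C(79,77) = 79!/(77!×2!) = 3081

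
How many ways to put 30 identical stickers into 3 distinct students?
C(30+3-1, 3-1) = C(32, 2) = 496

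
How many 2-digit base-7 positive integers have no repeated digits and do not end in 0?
Last digit: 6 nonzero choices. First digit: 5 (nonzero, ≠last). Middle 0: P(5,0) = 1. Total = 30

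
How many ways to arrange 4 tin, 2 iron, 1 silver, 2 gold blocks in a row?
9! / (4! × 2! × 1! × 2!) = 3780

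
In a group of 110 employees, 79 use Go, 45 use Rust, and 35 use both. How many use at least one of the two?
|A∪B| = |A| + |B| - |A∩B| = 79 + 45 - 35 = 89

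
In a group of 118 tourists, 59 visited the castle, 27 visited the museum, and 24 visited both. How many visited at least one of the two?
|A∪B| = |A| + |B| - |A∩B| = 59 + 27 - 24 = 62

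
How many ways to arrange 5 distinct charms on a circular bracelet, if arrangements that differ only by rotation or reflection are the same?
(5-1)!/2 = 24/2 = 12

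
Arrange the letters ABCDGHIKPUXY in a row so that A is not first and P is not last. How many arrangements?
By inclusion-exclusion: 12! - 2×(12-1)! + (12-2)! = 479001600 - 79833600 + 3628800 = 402796800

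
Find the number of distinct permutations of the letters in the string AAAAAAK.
7! / (6! × 1!) = 7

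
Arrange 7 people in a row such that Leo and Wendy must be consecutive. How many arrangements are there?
Treat the 2 as one block: (7-2+1)! × 2! = 720 × 2 = 1440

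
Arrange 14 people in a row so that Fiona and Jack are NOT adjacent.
Total - adjacent = 14! - (14-1)!×2 = 87178291200 - 12454041600 = 74724249600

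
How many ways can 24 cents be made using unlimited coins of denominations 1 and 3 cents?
Coefficient of x^24 in 1/(1-x^1) · 1/(1-x^3). Use j coins of 3 for j = 0..⌊24/3⌋ = 8, the rest in 1s: 8 + 1 = 9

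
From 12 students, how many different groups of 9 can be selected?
C(12,9) = 12!/(9!×3!) = 220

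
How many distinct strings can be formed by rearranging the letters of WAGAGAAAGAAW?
12! / (2! × 7! × 3!) = 7920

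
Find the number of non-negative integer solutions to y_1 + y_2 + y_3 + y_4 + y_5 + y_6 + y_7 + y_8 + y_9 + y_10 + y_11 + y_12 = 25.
C(25+12-1, 12-1) = C(36, 11) = 600805296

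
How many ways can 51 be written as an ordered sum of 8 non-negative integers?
C(51+8-1, 8-1) = C(58, 7) = 300674088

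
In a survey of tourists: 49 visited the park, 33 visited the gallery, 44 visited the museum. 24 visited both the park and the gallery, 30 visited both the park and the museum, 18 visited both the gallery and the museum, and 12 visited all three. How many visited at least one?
|A∪B∪C| = 49+33+44-24-30-18+12 = 66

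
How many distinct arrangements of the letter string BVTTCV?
6! / (2! × 1! × 1! × 2!) = 180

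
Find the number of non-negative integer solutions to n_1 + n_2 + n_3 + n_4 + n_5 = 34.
C(34+5-1, 5-1) = C(38, 4) = 73815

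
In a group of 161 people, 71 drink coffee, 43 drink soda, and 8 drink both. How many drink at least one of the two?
|A∪B| = |A| + |B| - |A∩B| = 71 + 43 - 8 = 106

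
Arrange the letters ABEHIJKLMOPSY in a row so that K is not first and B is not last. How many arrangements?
By inclusion-exclusion: 13! - 2×(13-1)! + (13-2)! = 6227020800 - 958003200 + 39916800 = 5308934400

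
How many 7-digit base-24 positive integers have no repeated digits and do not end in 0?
Last digit: 23 nonzero choices. First digit: 22 (nonzero, ≠last). Middle 5: P(22,5) = 3160080. Total = 1599000480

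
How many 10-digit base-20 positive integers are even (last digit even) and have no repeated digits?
Last∈{0,2,4,6,8,10,12,14,16,18}. Last=0: 33522128640. Last nonzero: 9×18×P(18,8) = 285820254720. Total = 319342383360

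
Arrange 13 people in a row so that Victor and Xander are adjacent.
Treat as block: (13-1)! × 2! = 479001600 × 2 = 958003200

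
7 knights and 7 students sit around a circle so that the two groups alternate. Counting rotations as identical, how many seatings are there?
Fix one of the knights: (7-1)! ways for the remaining knights, × 7! ways for the students = 720 × 5040 = 3628800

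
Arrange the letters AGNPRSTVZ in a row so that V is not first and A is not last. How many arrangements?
By inclusion-exclusion: 9! - 2×(9-1)! + (9-2)! = 362880 - 80640 + 5040 = 287280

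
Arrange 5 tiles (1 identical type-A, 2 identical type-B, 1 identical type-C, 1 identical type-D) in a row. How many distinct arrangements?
5! / (1! × 2! × 1! × 1!) = 60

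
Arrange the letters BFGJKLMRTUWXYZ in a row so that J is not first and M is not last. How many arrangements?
By inclusion-exclusion: 14! - 2×(14-1)! + (14-2)! = 87178291200 - 12454041600 + 479001600 = 75203251200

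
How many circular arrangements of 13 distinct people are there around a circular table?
Circular: fix one position, arrange the rest. (13-1)! = 479001600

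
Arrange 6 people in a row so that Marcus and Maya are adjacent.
Treat as block: (6-1)! × 2! = 120 × 2 = 240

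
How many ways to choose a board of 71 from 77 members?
C(77,71) = 77!/(71!×6!) = 237093780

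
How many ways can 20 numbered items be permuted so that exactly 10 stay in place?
Choose the 10 fixed points C(20,10) = 184756, derange the rest: !10 = Σ_{j=0}^{10} (-1)^j·10!/j! = 3628800 - 3628800 + 1814400 - 604800 + 151200 - 30240 + 5040 - 720 + 90 - 10 + 1 = 1334961. Product = 184756 × 1334961 = 246642054516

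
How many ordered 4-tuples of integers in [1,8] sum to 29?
Coefficient of x^29 in (x + x² + ... + x^8)^4. By inclusion-exclusion on dice exceeding 8: Σ_j (-1)^j C(4,j)·C(29-1-8j, 3) = C(4,0)·C(28,3) - C(4,1)·C(20,3) + C(4,2)·C(12,3) - C(4,3)·C(4,3) = 1·3276 - 4·1140 + 6·220 - 4·4 = 20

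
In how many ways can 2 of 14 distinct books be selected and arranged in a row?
P(14,2) = 14!/(14-2)! = 182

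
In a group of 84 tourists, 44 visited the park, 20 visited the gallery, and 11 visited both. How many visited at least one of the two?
|A∪B| = |A| + |B| - |A∩B| = 44 + 20 - 11 = 53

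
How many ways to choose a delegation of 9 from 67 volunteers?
C(67,9) = 67!/(9!×58!) = 42757703560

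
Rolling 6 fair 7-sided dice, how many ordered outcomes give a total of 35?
Coefficient of x^35 in (x + x² + ... + x^7)^6. By inclusion-exclusion on dice exceeding 7: Σ_j (-1)^j C(6,j)·C(35-1-7j, 5) = C(6,0)·C(34,5) - C(6,1)·C(27,5) + C(6,2)·C(20,5) - C(6,3)·C(13,5) + C(6,4)·C(6,5) = 1·278256 - 6·80730 + 15·15504 - 20·1287 + 15·6 = 786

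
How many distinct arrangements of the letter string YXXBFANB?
8! / (1! × 1! × 1! × 2! × 2! × 1!) = 10080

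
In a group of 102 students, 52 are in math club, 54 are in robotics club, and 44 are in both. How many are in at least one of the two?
|A∪B| = |A| + |B| - |A∩B| = 52 + 54 - 44 = 62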